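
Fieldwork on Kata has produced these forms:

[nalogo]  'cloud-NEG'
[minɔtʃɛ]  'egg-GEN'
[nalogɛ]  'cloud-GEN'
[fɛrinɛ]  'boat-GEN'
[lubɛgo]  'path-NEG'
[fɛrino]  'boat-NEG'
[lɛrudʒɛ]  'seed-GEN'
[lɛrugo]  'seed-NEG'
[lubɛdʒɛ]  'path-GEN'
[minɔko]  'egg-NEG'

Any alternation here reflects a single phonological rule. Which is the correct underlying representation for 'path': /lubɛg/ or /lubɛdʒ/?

The stem for 'path' ends in [g] in [lubɛgo] but [dʒ] in [lubɛdʒɛ].
Compare 'cloud', with invariant [g] in [nalogo] and [nalogɛ]: an analysis with underlying /g/ and a rule producing [dʒ] before the GEN suffix would wrongly predict alternation here too.
So /dʒ/ is underlying, and a rule of depalatalization — palato-alveolar /tʃ/ and /dʒ/ become [k] and [g] when no front vowel follows — gives [g].

/lubɛdʒ/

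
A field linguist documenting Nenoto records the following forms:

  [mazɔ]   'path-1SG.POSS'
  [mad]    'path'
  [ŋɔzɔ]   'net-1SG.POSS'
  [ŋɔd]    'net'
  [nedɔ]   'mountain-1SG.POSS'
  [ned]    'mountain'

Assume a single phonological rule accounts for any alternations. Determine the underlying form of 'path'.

The stem for 'path' ends in [z] in [mazɔ] but [d] in [mad].
The stem 'mountain' ([nedɔ], [ned]) shows [d] unchanged in both environments, so [d] cannot be basic with [z] derived before the 1SG.POSS suffix.
The alternation reflects word-final hardening: voiced fricatives become stops word-finally. /z/ is underlying.
So 'path' = /maz/.

/maz/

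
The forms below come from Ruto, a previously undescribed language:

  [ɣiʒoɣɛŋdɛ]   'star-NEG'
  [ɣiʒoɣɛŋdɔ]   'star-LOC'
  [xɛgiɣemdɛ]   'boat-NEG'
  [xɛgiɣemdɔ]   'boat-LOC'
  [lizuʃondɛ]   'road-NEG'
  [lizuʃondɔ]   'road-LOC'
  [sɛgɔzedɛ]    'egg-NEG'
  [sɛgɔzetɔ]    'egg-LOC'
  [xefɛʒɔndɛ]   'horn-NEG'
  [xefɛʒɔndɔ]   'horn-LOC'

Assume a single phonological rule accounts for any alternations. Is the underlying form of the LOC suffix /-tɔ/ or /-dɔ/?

The LOC morpheme has two allomorphs, [-dɔ] and [-tɔ].
By contrast the NEG suffix keeps its initial [d] throughout — that segment must be underlying.
So the underlying form is /-tɔ/, and voiceless stops become voiced after a nasal.

/-tɔ/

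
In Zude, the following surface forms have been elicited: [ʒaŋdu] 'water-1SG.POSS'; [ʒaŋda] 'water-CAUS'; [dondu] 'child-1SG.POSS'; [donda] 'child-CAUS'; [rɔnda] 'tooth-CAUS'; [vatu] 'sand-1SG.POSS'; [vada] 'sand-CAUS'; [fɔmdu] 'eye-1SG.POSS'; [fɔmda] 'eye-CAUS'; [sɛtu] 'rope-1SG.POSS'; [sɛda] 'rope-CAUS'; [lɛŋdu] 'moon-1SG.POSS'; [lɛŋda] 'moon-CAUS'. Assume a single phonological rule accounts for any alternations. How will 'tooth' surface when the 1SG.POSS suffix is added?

[rɔndu]

The 1SG.POSS morpheme has two allomorphs, [-du] and [-tu].
The CAUS suffix, which begins with [d], is invariant after every stem; so [d] is not altered by any rule here.
The 1SG.POSS suffix is therefore /-tu/ underlyingly, with post-nasal voicing: voiceless stops become voiced after a nasal.
After 'tooth', which ends in a nasal, the suffix surfaces as [-du], giving [rɔndu].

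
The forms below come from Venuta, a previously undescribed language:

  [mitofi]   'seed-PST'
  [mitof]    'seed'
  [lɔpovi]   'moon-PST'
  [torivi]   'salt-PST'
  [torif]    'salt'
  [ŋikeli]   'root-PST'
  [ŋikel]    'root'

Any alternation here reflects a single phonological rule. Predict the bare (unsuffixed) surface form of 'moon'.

[lɔpof]

The stem for 'salt' ends in [v] in [torivi] but [f] in [torif].
Compare 'seed', with invariant [f] in [mitofi] and [mitof]: an analysis with underlying /f/ and a rule producing [v] before the PST suffix would wrongly predict alternation here too.
Therefore /v/ is basic and [f] is derived by word-final obstruent devoicing (voiced obstruents become voiceless word-finally).
From [lɔpovi] the stem 'moon' is /lɔpov/; word-finally this yields [lɔpof].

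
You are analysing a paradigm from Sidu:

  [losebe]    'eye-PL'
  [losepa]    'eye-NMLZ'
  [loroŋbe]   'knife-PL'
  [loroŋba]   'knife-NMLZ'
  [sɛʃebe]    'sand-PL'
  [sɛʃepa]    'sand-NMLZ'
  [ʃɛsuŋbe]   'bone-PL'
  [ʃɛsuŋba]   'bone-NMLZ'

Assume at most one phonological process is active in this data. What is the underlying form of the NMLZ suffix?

/-pa/

The NMLZ suffix surfaces as [-ba] and [-pa], depending on the final segment of the stem.
By contrast the PL suffix keeps its initial [b] throughout — that segment must be underlying.
So the underlying form is /-pa/, and voiceless stops become voiced after a nasal.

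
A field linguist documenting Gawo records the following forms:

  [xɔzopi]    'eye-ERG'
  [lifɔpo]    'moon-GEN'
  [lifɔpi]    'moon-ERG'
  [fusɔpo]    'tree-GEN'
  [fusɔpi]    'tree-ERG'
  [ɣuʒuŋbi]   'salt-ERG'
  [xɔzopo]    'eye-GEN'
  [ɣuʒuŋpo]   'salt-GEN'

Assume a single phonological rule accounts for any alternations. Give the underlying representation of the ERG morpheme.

/-bi/

The ERG suffix surfaces as [-bi] and [-pi], depending on the final segment of the stem.
By contrast the GEN suffix keeps its initial [p] throughout — that segment must be underlying.
So the underlying form is /-bi/, and voiced stops become voiceless after a vowel.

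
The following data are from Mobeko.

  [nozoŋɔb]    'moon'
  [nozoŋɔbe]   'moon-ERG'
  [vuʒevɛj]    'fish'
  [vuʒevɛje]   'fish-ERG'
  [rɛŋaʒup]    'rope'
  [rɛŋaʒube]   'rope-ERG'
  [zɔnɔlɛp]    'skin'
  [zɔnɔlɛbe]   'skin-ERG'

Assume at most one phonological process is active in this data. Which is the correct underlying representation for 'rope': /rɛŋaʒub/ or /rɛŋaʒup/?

/rɛŋaʒup/

The root 'rope' surfaces as [rɛŋaʒup] and [rɛŋaʒube], with a stem-final [p] ~ [b] alternation.
But 'moon' keeps [b] in both environments ([nozoŋɔb], [nozoŋɔbe]), so there is no rule changing /b/ to [p] in isolation.
The alternation reflects intervocalic voicing: voiceless stops become voiced between vowels. /p/ is underlying.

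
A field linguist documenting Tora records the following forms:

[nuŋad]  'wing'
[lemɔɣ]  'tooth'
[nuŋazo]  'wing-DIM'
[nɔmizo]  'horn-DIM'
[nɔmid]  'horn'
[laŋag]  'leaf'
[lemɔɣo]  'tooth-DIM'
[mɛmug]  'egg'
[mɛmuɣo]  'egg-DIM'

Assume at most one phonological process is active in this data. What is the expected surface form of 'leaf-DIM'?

[laŋaɣo]

The root 'egg' surfaces as [mɛmuɣo] and [mɛmug], with a stem-final [ɣ] ~ [g] alternation.
Compare 'tooth', with invariant [ɣ] in [lemɔɣo] and [lemɔɣ]: an analysis with underlying /ɣ/ and a rule producing [g] in isolation would wrongly predict alternation here too.
Therefore /g/ is basic and [ɣ] is derived by intervocalic spirantization (voiced stops become fricatives between vowels).
The one attested form of 'leaf', [laŋag], shows underlying /laŋag/. Applying the same rule between vowels gives [laŋaɣo].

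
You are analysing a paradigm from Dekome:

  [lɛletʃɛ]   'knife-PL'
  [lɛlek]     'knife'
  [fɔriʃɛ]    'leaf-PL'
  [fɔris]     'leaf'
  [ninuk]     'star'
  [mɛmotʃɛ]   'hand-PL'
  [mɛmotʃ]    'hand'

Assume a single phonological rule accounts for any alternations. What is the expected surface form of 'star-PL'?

[ninutʃɛ]

The root 'knife' surfaces as [lɛletʃɛ] and [lɛlek], with a stem-final [tʃ] ~ [k] alternation.
Compare 'hand', with invariant [tʃ] in [mɛmotʃɛ] and [mɛmotʃ]: an analysis with underlying /tʃ/ and a rule producing [k] in isolation would wrongly predict alternation here too.
So /k/ is underlying, and a rule of palatalization before a front vowel — /k/ and /s/ become palato-alveolar [tʃ] and [ʃ] before a front vowel — gives [tʃ].
The one attested form of 'star', [ninuk], shows underlying /ninuk/. Applying the same rule before a front vowel gives [ninutʃɛ].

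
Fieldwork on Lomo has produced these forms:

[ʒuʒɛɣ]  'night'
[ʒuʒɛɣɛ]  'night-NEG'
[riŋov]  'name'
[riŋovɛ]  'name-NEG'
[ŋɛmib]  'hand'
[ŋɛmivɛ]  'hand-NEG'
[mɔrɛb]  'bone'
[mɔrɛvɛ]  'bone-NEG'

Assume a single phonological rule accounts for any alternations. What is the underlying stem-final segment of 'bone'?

'bone' shows [b] ~ [v] at the end of the stem ([mɔrɛb] vs [mɔrɛvɛ]).
If /v/ were underlying and a rule turned it into [b] in isolation, 'name' would also alternate; but it has [v] in both [riŋov] and [riŋovɛ].
Therefore /b/ is basic and [v] is derived by intervocalic spirantization (voiced stops become fricatives between vowels).

/b/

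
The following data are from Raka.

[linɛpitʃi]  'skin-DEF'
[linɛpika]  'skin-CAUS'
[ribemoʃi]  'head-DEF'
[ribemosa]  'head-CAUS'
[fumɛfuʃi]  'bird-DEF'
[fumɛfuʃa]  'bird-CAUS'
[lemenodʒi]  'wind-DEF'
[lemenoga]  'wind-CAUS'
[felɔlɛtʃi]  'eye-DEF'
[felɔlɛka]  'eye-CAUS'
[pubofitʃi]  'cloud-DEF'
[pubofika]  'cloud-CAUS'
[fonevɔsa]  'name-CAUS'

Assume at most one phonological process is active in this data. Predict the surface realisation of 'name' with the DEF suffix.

The root 'head' surfaces as [ribemoʃi] and [ribemosa], with a stem-final [ʃ] ~ [s] alternation.
The stem 'bird' ([fumɛfuʃi], [fumɛfuʃa]) shows [ʃ] unchanged in both environments, so [ʃ] cannot be basic with [s] derived before the CAUS suffix.
So /s/ is underlying, and a rule of palatalization before a front vowel — /k/, /g/ and /s/ become palato-alveolar [tʃ], [dʒ] and [ʃ] before a front vowel — gives [ʃ].
The one attested form of 'name', [fonevɔsa], shows underlying /fonevɔs/. Applying the same rule before a front vowel gives [fonevɔʃi].

[fonevɔʃi]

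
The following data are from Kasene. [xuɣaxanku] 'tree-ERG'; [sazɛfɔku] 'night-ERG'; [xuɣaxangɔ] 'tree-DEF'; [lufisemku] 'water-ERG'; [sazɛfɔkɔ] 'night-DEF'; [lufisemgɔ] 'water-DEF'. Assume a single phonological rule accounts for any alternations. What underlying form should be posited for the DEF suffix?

/-gɔ/

The DEF suffix surfaces as [-gɔ] and [-kɔ], depending on the final segment of the stem.
By contrast the ERG suffix keeps its initial [k] throughout — that segment must be underlying.
The DEF suffix is therefore /-gɔ/ underlyingly, with post-vocalic devoicing: voiced stops become voiceless after a vowel.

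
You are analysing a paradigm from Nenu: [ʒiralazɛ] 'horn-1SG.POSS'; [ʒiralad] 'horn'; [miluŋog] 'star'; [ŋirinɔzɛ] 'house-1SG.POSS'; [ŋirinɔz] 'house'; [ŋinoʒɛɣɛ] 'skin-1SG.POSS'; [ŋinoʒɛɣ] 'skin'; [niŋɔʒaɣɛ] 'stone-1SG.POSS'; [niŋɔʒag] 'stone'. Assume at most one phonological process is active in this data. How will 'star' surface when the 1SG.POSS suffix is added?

[miluŋoɣɛ]

The stem for 'stone' ends in [ɣ] in [niŋɔʒaɣɛ] but [g] in [niŋɔʒag].
The stem 'skin' ([ŋinoʒɛɣɛ], [ŋinoʒɛɣ]) shows [ɣ] unchanged in both environments, so [ɣ] cannot be basic with [g] derived in isolation.
The underlying segment must be /g/; voiced stops become fricatives between vowels, yielding [ɣ] there.
The one attested form of 'star', [miluŋog], shows underlying /miluŋog/. Applying the same rule between vowels gives [miluŋoɣɛ].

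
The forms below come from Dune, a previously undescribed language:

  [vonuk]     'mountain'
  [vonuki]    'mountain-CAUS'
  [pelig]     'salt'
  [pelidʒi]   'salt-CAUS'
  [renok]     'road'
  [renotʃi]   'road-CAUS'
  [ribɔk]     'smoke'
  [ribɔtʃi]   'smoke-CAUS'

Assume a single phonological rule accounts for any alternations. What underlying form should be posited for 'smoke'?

'smoke' shows [k] ~ [tʃ] at the end of the stem ([ribɔk] vs [ribɔtʃi]).
Compare 'mountain', with invariant [k] in [vonuk] and [vonuki]: an analysis with underlying /k/ and a rule producing [tʃ] before the CAUS suffix would wrongly predict alternation here too.
Therefore /tʃ/ is basic and [k] is derived by depalatalization (palato-alveolar /tʃ/ and /dʒ/ become [k] and [g] when no front vowel follows).
Hence 'smoke' is /ribɔtʃ/ underlyingly.

/ribɔtʃ/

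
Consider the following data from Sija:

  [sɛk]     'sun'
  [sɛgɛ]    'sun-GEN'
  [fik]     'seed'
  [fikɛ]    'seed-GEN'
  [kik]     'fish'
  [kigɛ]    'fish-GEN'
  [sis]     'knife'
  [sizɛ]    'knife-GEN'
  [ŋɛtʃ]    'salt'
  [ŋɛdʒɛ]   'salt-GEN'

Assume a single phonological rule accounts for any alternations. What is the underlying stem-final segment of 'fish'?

/g/

The root 'fish' surfaces as [kik] and [kigɛ], with a stem-final [k] ~ [g] alternation.
The stem 'seed' ([fik], [fikɛ]) shows [k] unchanged in both environments, so [k] cannot be basic with [g] derived before the GEN suffix.
Therefore /g/ is basic and [k] is derived by word-final obstruent devoicing (voiced obstruents become voiceless word-finally).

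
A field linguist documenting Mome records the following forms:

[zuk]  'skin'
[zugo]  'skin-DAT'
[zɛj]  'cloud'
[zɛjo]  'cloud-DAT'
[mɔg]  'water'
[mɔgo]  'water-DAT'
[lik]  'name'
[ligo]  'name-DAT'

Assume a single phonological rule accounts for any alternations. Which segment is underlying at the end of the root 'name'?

In [lik] and [ligo] the final segment of 'name' alternates: [k] ~ [g].
But 'water' keeps [g] in both environments ([mɔg], [mɔgo]), so there is no rule changing /g/ to [k] in isolation.
The alternation reflects intervocalic voicing: voiceless stops become voiced between vowels. /k/ is underlying.

/k/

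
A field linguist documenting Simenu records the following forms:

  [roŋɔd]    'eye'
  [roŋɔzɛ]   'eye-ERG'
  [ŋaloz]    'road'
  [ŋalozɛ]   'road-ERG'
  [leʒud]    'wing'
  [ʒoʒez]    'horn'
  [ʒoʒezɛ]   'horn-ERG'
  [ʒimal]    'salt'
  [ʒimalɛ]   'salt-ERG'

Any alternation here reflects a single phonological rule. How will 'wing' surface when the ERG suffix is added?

'eye' shows [d] ~ [z] at the end of the stem ([roŋɔd] vs [roŋɔzɛ]).
If /z/ were underlying and a rule turned it into [d] in isolation, 'road' would also alternate; but it has [z] in both [ŋaloz] and [ŋalozɛ].
So /d/ is underlying, and a rule of intervocalic spirantization — voiced stops become fricatives between vowels — gives [z].
The one attested form of 'wing', [leʒud], shows underlying /leʒud/. Applying the same rule between vowels gives [leʒuzɛ].

[leʒuzɛ]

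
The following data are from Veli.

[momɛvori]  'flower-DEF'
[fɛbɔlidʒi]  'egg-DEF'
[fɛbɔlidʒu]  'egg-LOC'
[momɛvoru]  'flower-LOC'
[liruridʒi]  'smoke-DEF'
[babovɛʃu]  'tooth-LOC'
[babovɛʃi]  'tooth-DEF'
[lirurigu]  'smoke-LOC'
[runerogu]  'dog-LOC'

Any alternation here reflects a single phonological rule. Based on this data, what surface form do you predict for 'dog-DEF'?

'smoke' shows [dʒ] ~ [g] at the end of the stem ([liruridʒi] vs [lirurigu]).
If /dʒ/ were underlying and a rule turned it into [g] before the LOC suffix, 'egg' would also alternate; but it has [dʒ] in both [fɛbɔlidʒi] and [fɛbɔlidʒu].
The alternation reflects palatalization before a front vowel: /g/ becomes palato-alveolar [dʒ] before a front vowel. /g/ is underlying.
The one attested form of 'dog', [runerogu], shows underlying /runerog/. Applying the same rule before a front vowel gives [runerodʒi].

[runerodʒi]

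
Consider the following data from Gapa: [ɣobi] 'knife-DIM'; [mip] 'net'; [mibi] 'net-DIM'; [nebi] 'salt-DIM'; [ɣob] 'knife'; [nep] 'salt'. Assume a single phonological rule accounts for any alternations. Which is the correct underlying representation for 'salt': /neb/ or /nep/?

/nep/

In [nebi] and [nep] the final segment of 'salt' alternates: [b] ~ [p].
If /b/ were underlying and a rule turned it into [p] in isolation, 'knife' would also alternate; but it has [b] in both [ɣobi] and [ɣob].
The alternation reflects intervocalic voicing: voiceless stops become voiced between vowels. /p/ is underlying.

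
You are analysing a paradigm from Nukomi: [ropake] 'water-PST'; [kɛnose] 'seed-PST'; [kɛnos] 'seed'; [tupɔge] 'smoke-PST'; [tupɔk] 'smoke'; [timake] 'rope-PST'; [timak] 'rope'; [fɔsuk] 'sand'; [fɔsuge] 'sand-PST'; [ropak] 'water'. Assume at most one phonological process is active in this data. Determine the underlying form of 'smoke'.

/tupɔg/

The root 'smoke' surfaces as [tupɔk] and [tupɔge], with a stem-final [k] ~ [g] alternation.
The stem 'water' ([ropak], [ropake]) shows [k] unchanged in both environments, so [k] cannot be basic with [g] derived before the PST suffix.
The underlying segment must be /g/; voiced obstruents become voiceless word-finally, yielding [k] there.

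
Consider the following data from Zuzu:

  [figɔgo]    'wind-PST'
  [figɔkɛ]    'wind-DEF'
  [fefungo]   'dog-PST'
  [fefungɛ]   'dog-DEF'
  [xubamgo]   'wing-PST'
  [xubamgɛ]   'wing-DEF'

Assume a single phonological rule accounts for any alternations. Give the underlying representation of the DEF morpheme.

The DEF morpheme has two allomorphs, [-gɛ] and [-kɛ].
By contrast the PST suffix keeps its initial [g] throughout — that segment must be underlying.
So the underlying form is /-kɛ/, and voiceless stops become voiced after a nasal.

/-kɛ/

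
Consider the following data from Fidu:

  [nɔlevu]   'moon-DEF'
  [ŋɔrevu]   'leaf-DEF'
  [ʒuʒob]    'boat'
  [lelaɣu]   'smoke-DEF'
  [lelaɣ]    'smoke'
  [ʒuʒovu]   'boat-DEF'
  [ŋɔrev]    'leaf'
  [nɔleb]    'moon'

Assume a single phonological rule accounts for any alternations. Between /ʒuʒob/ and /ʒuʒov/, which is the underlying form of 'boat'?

/ʒuʒob/

The root 'boat' surfaces as [ʒuʒob] and [ʒuʒovu], with a stem-final [b] ~ [v] alternation.
But 'leaf' keeps [v] in both environments ([ŋɔrev], [ŋɔrevu]), so there is no rule changing /v/ to [b] in isolation.
The underlying segment must be /b/; voiced stops become fricatives between vowels, yielding [v] there.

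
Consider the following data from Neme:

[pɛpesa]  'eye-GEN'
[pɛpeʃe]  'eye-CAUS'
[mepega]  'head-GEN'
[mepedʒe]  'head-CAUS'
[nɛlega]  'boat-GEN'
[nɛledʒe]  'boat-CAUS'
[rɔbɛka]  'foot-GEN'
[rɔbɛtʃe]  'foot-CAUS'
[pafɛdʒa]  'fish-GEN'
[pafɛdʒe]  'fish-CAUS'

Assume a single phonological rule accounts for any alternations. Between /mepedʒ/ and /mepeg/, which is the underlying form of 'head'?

In [mepega] and [mepedʒe] the final segment of 'head' alternates: [g] ~ [dʒ].
The stem 'fish' ([pafɛdʒa], [pafɛdʒe]) shows [dʒ] unchanged in both environments, so [dʒ] cannot be basic with [g] derived before the GEN suffix.
The alternation reflects palatalization before a front vowel: /k/, /g/ and /s/ become palato-alveolar [tʃ], [dʒ] and [ʃ] before a front vowel. /g/ is underlying.

/mepeg/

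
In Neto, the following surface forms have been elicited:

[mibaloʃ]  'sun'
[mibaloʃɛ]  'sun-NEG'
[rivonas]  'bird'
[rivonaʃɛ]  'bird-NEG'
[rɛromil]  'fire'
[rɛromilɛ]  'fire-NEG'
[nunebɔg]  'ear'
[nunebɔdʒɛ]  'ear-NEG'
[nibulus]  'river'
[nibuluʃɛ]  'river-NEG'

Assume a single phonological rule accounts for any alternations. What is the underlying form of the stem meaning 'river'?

/nibulus/

In [nibulus] and [nibuluʃɛ] the final segment of 'river' alternates: [s] ~ [ʃ].
The stem 'sun' ([mibaloʃ], [mibaloʃɛ]) shows [ʃ] unchanged in both environments, so [ʃ] cannot be basic with [s] derived in isolation.
So /s/ is underlying, and a rule of palatalization before a front vowel — /g/ and /s/ become palato-alveolar [dʒ] and [ʃ] before a front vowel — gives [ʃ].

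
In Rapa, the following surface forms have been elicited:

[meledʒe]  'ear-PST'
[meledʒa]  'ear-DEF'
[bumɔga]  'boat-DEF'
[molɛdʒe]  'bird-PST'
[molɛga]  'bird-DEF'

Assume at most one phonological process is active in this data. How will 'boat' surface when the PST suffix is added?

[bumɔdʒe]

The stem for 'bird' ends in [dʒ] in [molɛdʒe] but [g] in [molɛga].
But 'ear' keeps [dʒ] in both environments ([meledʒe], [meledʒa]), so there is no rule changing /dʒ/ to [g] before the DEF suffix.
The alternation reflects palatalization before a front vowel: /g/ becomes palato-alveolar [dʒ] before a front vowel. /g/ is underlying.
The one attested form of 'boat', [bumɔga], shows underlying /bumɔg/. Applying the same rule before a front vowel gives [bumɔdʒe].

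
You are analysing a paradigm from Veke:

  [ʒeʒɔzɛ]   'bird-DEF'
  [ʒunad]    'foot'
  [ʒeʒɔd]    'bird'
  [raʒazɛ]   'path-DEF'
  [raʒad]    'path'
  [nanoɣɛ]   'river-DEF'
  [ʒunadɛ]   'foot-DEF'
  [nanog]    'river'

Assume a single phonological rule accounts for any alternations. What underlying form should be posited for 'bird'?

The root 'bird' surfaces as [ʒeʒɔd] and [ʒeʒɔzɛ], with a stem-final [d] ~ [z] alternation.
But 'foot' keeps [d] in both environments ([ʒunad], [ʒunadɛ]), so there is no rule changing /d/ to [z] before the DEF suffix.
The underlying segment must be /z/; voiced fricatives become stops word-finally, yielding [d] there.

/ʒeʒɔz/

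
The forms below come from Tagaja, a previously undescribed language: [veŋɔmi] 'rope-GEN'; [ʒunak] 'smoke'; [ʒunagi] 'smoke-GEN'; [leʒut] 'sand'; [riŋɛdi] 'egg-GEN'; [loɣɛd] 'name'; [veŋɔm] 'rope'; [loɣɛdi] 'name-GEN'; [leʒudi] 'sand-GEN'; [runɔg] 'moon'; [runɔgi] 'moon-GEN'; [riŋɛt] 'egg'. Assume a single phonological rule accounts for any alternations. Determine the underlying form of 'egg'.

'egg' shows [d] ~ [t] at the end of the stem ([riŋɛdi] vs [riŋɛt]).
But 'name' keeps [d] in both environments ([loɣɛdi], [loɣɛd]), so there is no rule changing /d/ to [t] in isolation.
The underlying segment must be /t/; voiceless stops become voiced between vowels, yielding [d] there.
The underlying form of 'egg' is therefore /riŋɛt/.

/riŋɛt/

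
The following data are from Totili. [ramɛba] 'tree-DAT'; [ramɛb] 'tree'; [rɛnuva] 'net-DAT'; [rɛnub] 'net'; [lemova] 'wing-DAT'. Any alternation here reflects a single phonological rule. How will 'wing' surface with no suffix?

[lemob]

The stem for 'net' ends in [v] in [rɛnuva] but [b] in [rɛnub].
But 'tree' keeps [b] in both environments ([ramɛba], [ramɛb]), so there is no rule changing /b/ to [v] before the DAT suffix.
The alternation reflects word-final hardening: voiced fricatives become stops word-finally. /v/ is underlying.
From [lemova] the stem 'wing' is /lemov/; word-finally this yields [lemob].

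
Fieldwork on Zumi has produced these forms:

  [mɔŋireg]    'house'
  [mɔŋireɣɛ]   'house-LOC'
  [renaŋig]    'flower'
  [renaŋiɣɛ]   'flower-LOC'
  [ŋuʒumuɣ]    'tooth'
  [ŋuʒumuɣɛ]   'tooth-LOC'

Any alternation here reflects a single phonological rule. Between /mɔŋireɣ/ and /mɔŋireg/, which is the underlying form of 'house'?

/mɔŋireg/

In [mɔŋireg] and [mɔŋireɣɛ] the final segment of 'house' alternates: [g] ~ [ɣ].
The stem 'tooth' ([ŋuʒumuɣ], [ŋuʒumuɣɛ]) shows [ɣ] unchanged in both environments, so [ɣ] cannot be basic with [g] derived in isolation.
The underlying segment must be /g/; voiced stops become fricatives between vowels, yielding [ɣ] there.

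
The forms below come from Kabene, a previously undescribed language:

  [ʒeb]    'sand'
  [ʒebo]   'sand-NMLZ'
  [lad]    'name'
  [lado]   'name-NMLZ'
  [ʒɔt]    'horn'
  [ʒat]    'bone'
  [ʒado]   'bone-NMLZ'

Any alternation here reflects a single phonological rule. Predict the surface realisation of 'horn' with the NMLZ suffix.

The root 'bone' surfaces as [ʒat] and [ʒado], with a stem-final [t] ~ [d] alternation.
The stem 'name' ([lad], [lado]) shows [d] unchanged in both environments, so [d] cannot be basic with [t] derived in isolation.
The alternation reflects intervocalic voicing: voiceless stops become voiced between vowels. /t/ is underlying.
From [ʒɔt] the stem 'horn' is /ʒɔt/; between vowels this yields [ʒɔdo].

[ʒɔdo]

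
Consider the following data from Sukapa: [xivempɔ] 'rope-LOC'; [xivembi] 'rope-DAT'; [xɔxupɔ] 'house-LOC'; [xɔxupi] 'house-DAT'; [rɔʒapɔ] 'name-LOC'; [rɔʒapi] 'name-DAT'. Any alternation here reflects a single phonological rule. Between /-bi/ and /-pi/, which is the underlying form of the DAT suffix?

The DAT morpheme has two allomorphs, [-bi] and [-pi].
By contrast the LOC suffix keeps its initial [p] throughout — that segment must be underlying.
So the underlying form is /-bi/, and voiced stops become voiceless after a vowel.

/-bi/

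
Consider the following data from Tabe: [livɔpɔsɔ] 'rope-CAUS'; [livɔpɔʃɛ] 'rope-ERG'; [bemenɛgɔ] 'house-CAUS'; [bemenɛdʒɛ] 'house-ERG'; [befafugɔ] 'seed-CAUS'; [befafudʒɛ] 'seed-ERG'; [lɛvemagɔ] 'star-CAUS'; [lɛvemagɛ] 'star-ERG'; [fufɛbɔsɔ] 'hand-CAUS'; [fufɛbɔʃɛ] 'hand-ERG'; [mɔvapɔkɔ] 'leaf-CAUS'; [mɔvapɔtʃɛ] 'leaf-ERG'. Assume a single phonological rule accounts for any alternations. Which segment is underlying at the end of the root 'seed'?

/dʒ/

In [befafugɔ] and [befafudʒɛ] the final segment of 'seed' alternates: [g] ~ [dʒ].
The stem 'star' ([lɛvemagɔ], [lɛvemagɛ]) shows [g] unchanged in both environments, so [g] cannot be basic with [dʒ] derived before the ERG suffix.
The underlying segment must be /dʒ/; palato-alveolar /tʃ/, /dʒ/ and /ʃ/ become [k], [g] and [s] when no front vowel follows, yielding [g] there.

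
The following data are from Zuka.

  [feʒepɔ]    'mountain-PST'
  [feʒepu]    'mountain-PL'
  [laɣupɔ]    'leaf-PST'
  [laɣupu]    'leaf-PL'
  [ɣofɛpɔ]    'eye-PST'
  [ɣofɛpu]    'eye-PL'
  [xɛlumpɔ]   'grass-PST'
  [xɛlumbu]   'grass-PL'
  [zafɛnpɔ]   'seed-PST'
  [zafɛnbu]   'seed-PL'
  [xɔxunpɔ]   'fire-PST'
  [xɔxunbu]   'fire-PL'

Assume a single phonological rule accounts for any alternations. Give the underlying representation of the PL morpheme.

/-bu/

The PL suffix surfaces as [-bu] and [-pu], depending on the final segment of the stem.
The PST suffix, which begins with [p], is invariant after every stem; so [p] is not altered by any rule here.
The PL suffix is therefore /-bu/ underlyingly, with post-vocalic devoicing: voiced stops become voiceless after a vowel.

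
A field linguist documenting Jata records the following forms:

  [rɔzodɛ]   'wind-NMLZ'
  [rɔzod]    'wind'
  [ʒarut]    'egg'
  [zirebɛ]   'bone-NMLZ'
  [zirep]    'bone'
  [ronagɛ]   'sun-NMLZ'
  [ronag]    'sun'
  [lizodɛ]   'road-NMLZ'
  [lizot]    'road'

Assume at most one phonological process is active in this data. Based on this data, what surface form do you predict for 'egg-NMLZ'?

The root 'road' surfaces as [lizodɛ] and [lizot], with a stem-final [d] ~ [t] alternation.
The stem 'wind' ([rɔzodɛ], [rɔzod]) shows [d] unchanged in both environments, so [d] cannot be basic with [t] derived in isolation.
So /t/ is underlying, and a rule of intervocalic voicing — voiceless stops become voiced between vowels — gives [d].
The one attested form of 'egg', [ʒarut], shows underlying /ʒarut/. Applying the same rule between vowels gives [ʒarudɛ].

[ʒarudɛ]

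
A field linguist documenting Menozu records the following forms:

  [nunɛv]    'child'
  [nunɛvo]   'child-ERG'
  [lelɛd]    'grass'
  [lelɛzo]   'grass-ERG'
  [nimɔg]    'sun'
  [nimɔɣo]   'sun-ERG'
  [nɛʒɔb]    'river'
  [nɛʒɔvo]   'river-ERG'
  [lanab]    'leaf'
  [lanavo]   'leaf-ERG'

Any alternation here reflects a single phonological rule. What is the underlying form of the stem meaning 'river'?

/nɛʒɔb/

The stem for 'river' ends in [b] in [nɛʒɔb] but [v] in [nɛʒɔvo].
If /v/ were underlying and a rule turned it into [b] in isolation, 'child' would also alternate; but it has [v] in both [nunɛv] and [nunɛvo].
Therefore /b/ is basic and [v] is derived by intervocalic spirantization (voiced stops become fricatives between vowels).
So 'river' = /nɛʒɔb/.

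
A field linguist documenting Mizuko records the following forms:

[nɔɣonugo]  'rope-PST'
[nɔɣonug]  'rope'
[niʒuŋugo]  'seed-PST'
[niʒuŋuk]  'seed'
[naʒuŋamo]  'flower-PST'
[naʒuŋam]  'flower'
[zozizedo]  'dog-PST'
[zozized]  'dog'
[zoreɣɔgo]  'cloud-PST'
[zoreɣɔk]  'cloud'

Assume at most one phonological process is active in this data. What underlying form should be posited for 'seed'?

/niʒuŋuk/

'seed' shows [g] ~ [k] at the end of the stem ([niʒuŋugo] vs [niʒuŋuk]).
If /g/ were underlying and a rule turned it into [k] in isolation, 'rope' would also alternate; but it has [g] in both [nɔɣonugo] and [nɔɣonug].
The underlying segment must be /k/; voiceless stops become voiced between vowels, yielding [g] there.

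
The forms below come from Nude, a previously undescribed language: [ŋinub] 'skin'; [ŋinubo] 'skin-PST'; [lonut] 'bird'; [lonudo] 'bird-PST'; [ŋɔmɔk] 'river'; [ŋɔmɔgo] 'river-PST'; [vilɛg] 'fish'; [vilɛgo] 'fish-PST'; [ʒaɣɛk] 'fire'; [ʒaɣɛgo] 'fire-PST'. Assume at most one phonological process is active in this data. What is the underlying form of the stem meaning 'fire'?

/ʒaɣɛk/

In [ʒaɣɛk] and [ʒaɣɛgo] the final segment of 'fire' alternates: [k] ~ [g].
Compare 'fish', with invariant [g] in [vilɛg] and [vilɛgo]: an analysis with underlying /g/ and a rule producing [k] in isolation would wrongly predict alternation here too.
The alternation reflects intervocalic voicing: voiceless stops become voiced between vowels. /k/ is underlying.
The underlying form of 'fire' is therefore /ʒaɣɛk/.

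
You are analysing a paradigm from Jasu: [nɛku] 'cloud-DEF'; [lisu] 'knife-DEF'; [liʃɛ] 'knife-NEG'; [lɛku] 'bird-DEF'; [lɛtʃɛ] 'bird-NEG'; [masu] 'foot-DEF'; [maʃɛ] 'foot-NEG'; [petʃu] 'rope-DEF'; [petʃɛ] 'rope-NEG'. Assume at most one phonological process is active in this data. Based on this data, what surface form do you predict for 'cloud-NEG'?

[nɛtʃɛ]

In [lɛku] and [lɛtʃɛ] the final segment of 'bird' alternates: [k] ~ [tʃ].
The stem 'rope' ([petʃu], [petʃɛ]) shows [tʃ] unchanged in both environments, so [tʃ] cannot be basic with [k] derived before the DEF suffix.
So /k/ is underlying, and a rule of palatalization before a front vowel — /k/ and /s/ become palato-alveolar [tʃ] and [ʃ] before a front vowel — gives [tʃ].
From [nɛku] the stem 'cloud' is /nɛk/; before a front vowel this yields [nɛtʃɛ].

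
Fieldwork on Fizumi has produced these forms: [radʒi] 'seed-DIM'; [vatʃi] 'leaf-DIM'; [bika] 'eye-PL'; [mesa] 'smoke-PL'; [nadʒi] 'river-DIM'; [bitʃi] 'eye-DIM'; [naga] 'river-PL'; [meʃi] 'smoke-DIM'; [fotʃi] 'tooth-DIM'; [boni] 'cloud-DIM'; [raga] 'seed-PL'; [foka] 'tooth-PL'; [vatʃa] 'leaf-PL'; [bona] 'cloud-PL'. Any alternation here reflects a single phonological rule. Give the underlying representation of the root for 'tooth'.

/fok/

'tooth' shows [k] ~ [tʃ] at the end of the stem ([foka] vs [fotʃi]).
If /tʃ/ were underlying and a rule turned it into [k] before the PL suffix, 'leaf' would also alternate; but it has [tʃ] in both [vatʃa] and [vatʃi].
The alternation reflects palatalization before a front vowel: /k/, /g/ and /s/ become palato-alveolar [tʃ], [dʒ] and [ʃ] before a front vowel. /k/ is underlying.
The underlying form of 'tooth' is therefore /fok/.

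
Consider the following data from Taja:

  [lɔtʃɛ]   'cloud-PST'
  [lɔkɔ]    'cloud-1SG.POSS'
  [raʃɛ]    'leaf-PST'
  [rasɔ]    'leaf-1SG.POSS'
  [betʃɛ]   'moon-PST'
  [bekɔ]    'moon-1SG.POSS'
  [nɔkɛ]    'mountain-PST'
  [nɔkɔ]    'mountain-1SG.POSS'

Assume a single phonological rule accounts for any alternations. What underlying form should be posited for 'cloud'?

'cloud' shows [tʃ] ~ [k] at the end of the stem ([lɔtʃɛ] vs [lɔkɔ]).
The stem 'mountain' ([nɔkɛ], [nɔkɔ]) shows [k] unchanged in both environments, so [k] cannot be basic with [tʃ] derived before the PST suffix.
So /tʃ/ is underlying, and a rule of depalatalization — palato-alveolar /tʃ/ and /ʃ/ become [k] and [s] when no front vowel follows — gives [k].
Hence 'cloud' is /lɔtʃ/ underlyingly.

/lɔtʃ/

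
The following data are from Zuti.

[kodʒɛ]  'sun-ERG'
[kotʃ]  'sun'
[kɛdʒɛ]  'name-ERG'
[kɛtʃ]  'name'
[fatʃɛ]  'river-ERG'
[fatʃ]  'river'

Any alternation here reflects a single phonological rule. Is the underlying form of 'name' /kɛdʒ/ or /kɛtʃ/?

The root 'name' surfaces as [kɛdʒɛ] and [kɛtʃ], with a stem-final [dʒ] ~ [tʃ] alternation.
Compare 'river', with invariant [tʃ] in [fatʃɛ] and [fatʃ]: an analysis with underlying /tʃ/ and a rule producing [dʒ] before the ERG suffix would wrongly predict alternation here too.
So /dʒ/ is underlying, and a rule of word-final obstruent devoicing — voiced obstruents become voiceless word-finally — gives [tʃ].

/kɛdʒ/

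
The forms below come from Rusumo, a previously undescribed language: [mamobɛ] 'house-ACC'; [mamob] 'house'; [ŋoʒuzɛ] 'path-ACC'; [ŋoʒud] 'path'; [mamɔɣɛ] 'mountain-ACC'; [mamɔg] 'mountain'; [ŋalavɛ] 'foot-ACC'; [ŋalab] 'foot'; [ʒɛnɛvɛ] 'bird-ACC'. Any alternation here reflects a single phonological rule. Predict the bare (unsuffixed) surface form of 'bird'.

[ʒɛnɛb]

The stem for 'foot' ends in [v] in [ŋalavɛ] but [b] in [ŋalab].
Compare 'house', with invariant [b] in [mamobɛ] and [mamob]: an analysis with underlying /b/ and a rule producing [v] before the ACC suffix would wrongly predict alternation here too.
The underlying segment must be /v/; voiced fricatives become stops word-finally, yielding [b] there.
From [ʒɛnɛvɛ] the stem 'bird' is /ʒɛnɛv/; word-finally this yields [ʒɛnɛb].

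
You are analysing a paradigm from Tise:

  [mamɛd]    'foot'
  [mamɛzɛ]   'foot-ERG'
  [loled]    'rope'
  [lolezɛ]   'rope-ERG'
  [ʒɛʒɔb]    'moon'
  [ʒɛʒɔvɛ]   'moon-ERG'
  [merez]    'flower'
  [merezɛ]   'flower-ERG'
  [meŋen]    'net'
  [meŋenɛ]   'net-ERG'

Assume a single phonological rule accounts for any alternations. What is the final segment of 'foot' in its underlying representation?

/d/

The stem for 'foot' ends in [d] in [mamɛd] but [z] in [mamɛzɛ].
But 'flower' keeps [z] in both environments ([merez], [merezɛ]), so there is no rule changing /z/ to [d] in isolation.
So /d/ is underlying, and a rule of intervocalic spirantization — voiced stops become fricatives between vowels — gives [z].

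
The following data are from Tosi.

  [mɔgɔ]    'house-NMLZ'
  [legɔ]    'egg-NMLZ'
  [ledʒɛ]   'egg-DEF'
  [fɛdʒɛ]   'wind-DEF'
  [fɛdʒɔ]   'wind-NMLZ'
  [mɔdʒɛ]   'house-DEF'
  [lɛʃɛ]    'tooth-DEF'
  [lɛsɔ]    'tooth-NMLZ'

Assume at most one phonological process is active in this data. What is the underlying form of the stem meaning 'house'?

The root 'house' surfaces as [mɔdʒɛ] and [mɔgɔ], with a stem-final [dʒ] ~ [g] alternation.
The stem 'wind' ([fɛdʒɛ], [fɛdʒɔ]) shows [dʒ] unchanged in both environments, so [dʒ] cannot be basic with [g] derived before the NMLZ suffix.
Therefore /g/ is basic and [dʒ] is derived by palatalization before a front vowel (/g/ and /s/ become palato-alveolar [dʒ] and [ʃ] before a front vowel).
Hence 'house' is /mɔg/ underlyingly.

/mɔg/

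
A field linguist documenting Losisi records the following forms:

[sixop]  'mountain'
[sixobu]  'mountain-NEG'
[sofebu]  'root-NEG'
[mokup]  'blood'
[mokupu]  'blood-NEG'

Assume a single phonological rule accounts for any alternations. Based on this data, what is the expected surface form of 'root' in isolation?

[sofep]

In [sixop] and [sixobu] the final segment of 'mountain' alternates: [p] ~ [b].
If /p/ were underlying and a rule turned it into [b] before the NEG suffix, 'blood' would also alternate; but it has [p] in both [mokup] and [mokupu].
So /b/ is underlying, and a rule of word-final obstruent devoicing — voiced obstruents become voiceless word-finally — gives [p].
From [sofebu] the stem 'root' is /sofeb/; word-finally this yields [sofep].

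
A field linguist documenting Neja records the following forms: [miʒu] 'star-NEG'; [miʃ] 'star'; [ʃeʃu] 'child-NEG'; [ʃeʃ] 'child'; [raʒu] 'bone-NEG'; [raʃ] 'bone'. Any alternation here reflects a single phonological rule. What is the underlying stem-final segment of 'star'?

In [miʒu] and [miʃ] the final segment of 'star' alternates: [ʒ] ~ [ʃ].
Compare 'child', with invariant [ʃ] in [ʃeʃu] and [ʃeʃ]: an analysis with underlying /ʃ/ and a rule producing [ʒ] before the NEG suffix would wrongly predict alternation here too.
So /ʒ/ is underlying, and a rule of word-final obstruent devoicing — voiced obstruents become voiceless word-finally — gives [ʃ].

/ʒ/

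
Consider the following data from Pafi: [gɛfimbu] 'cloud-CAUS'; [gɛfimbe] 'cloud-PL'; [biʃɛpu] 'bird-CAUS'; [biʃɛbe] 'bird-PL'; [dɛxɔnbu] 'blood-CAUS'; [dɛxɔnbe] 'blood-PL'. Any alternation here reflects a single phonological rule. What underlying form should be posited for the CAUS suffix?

The CAUS morpheme has two allomorphs, [-bu] and [-pu].
By contrast the PL suffix keeps its initial [b] throughout — that segment must be underlying.
So the underlying form is /-pu/, and voiceless stops become voiced after a nasal.

/-pu/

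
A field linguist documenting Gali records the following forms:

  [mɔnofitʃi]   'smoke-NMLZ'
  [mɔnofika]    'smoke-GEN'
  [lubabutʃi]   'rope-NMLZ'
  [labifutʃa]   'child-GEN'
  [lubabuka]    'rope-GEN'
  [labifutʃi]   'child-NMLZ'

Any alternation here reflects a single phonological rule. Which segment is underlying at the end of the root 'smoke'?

The stem for 'smoke' ends in [tʃ] in [mɔnofitʃi] but [k] in [mɔnofika].
If /tʃ/ were underlying and a rule turned it into [k] before the GEN suffix, 'child' would also alternate; but it has [tʃ] in both [labifutʃi] and [labifutʃa].
The alternation reflects palatalization before a front vowel: /k/ becomes palato-alveolar [tʃ] before a front vowel. /k/ is underlying.

/k/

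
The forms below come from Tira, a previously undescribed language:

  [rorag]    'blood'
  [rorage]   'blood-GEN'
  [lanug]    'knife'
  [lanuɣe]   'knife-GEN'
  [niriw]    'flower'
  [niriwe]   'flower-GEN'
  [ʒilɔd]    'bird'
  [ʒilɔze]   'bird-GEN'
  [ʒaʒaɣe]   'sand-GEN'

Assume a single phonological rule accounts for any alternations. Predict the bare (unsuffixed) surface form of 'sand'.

The root 'knife' surfaces as [lanug] and [lanuɣe], with a stem-final [g] ~ [ɣ] alternation.
If /g/ were underlying and a rule turned it into [ɣ] before the GEN suffix, 'blood' would also alternate; but it has [g] in both [rorag] and [rorage].
The alternation reflects word-final hardening: voiced fricatives become stops word-finally. /ɣ/ is underlying.
The one attested form of 'sand', [ʒaʒaɣe], shows underlying /ʒaʒaɣ/. Applying the same rule word-finally gives [ʒaʒag].

[ʒaʒag]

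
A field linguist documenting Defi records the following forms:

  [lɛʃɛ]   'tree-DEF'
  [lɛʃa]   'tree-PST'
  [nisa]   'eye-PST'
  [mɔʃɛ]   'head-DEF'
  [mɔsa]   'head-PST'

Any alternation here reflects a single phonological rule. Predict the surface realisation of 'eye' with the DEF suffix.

'head' shows [ʃ] ~ [s] at the end of the stem ([mɔʃɛ] vs [mɔsa]).
But 'tree' keeps [ʃ] in both environments ([lɛʃɛ], [lɛʃa]), so there is no rule changing /ʃ/ to [s] before the PST suffix.
So /s/ is underlying, and a rule of palatalization before a front vowel — /s/ becomes palato-alveolar [ʃ] before a front vowel — gives [ʃ].
From [nisa] the stem 'eye' is /nis/; before a front vowel this yields [niʃɛ].

[niʃɛ]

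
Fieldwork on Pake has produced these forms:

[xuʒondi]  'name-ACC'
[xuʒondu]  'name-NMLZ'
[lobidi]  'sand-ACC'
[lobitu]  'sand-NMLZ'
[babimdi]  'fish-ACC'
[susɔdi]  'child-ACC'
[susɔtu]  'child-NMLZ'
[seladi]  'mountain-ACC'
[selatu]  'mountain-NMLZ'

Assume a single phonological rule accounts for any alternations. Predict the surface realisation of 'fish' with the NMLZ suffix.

[babimdu]

The NMLZ morpheme has two allomorphs, [-du] and [-tu].
The ACC suffix, which begins with [d], is invariant after every stem; so [d] is not altered by any rule here.
The NMLZ suffix is therefore /-tu/ underlyingly, with post-nasal voicing: voiceless stops become voiced after a nasal.
After 'fish', which ends in a nasal, the suffix surfaces as [-du], giving [babimdu].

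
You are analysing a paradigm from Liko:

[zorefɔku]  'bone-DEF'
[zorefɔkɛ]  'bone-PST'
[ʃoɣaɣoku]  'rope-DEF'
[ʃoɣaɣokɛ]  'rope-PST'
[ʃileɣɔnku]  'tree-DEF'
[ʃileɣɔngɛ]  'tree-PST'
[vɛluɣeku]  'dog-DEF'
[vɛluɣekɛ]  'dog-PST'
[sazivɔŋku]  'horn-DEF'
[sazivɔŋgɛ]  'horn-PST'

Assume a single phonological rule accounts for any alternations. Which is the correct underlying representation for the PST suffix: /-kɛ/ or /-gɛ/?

/-gɛ/

The PST suffix surfaces as [-gɛ] and [-kɛ], depending on the final segment of the stem.
By contrast the DEF suffix keeps its initial [k] throughout — that segment must be underlying.
The PST suffix is therefore /-gɛ/ underlyingly, with post-vocalic devoicing: voiced stops become voiceless after a vowel.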